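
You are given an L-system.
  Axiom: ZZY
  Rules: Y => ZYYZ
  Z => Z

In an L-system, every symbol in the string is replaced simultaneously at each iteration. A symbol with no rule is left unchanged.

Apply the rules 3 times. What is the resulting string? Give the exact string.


Answer: ZZZZZYYZZYYZZZZYYZZYYZZZ

Derivation:
Step 0: ZZY
Step 1: ZZZYYZ
Step 2: ZZZZYYZZYYZZ
Step 3: ZZZZZYYZZYYZZZZYYZZYYZZZ


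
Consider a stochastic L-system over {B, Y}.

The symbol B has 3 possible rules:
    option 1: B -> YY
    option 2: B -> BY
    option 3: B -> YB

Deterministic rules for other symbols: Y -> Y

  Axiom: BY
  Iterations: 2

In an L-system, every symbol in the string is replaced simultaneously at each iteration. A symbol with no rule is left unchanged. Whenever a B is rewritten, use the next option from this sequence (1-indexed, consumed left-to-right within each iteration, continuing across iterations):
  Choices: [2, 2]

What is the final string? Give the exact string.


Step 0: BY
Step 1: BYY  (used choices [2])
Step 2: BYYY  (used choices [2])

Answer: BYYY


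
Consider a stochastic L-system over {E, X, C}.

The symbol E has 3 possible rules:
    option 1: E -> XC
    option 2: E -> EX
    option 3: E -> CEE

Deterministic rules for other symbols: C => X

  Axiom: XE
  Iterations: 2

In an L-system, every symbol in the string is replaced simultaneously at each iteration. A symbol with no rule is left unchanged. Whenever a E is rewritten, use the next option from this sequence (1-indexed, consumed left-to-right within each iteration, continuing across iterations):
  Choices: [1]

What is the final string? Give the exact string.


Step 0: XE
Step 1: XXC  (used choices [1])
Step 2: XXX  (used choices [])

Answer: XXX


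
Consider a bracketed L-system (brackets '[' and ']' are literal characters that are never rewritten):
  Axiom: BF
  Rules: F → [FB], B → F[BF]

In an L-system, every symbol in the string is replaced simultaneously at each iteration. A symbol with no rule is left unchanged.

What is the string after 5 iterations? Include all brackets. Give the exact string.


Step 0: BF
Step 1: F[BF][FB]
Step 2: [FB][F[BF][FB]][[FB]F[BF]]
Step 3: [[FB]F[BF]][[FB][F[BF][FB]][[FB]F[BF]]][[[FB]F[BF]][FB][F[BF][FB]]]
Step 4: [[[FB]F[BF]][FB][F[BF][FB]]][[[FB]F[BF]][[FB][F[BF][FB]][[FB]F[BF]]][[[FB]F[BF]][FB][F[BF][FB]]]][[[[FB]F[BF]][FB][F[BF][FB]]][[FB]F[BF]][[FB][F[BF][FB]][[FB]F[BF]]]]
Step 5: [[[[FB]F[BF]][FB][F[BF][FB]]][[FB]F[BF]][[FB][F[BF][FB]][[FB]F[BF]]]][[[[FB]F[BF]][FB][F[BF][FB]]][[[FB]F[BF]][[FB][F[BF][FB]][[FB]F[BF]]][[[FB]F[BF]][FB][F[BF][FB]]]][[[[FB]F[BF]][FB][F[BF][FB]]][[FB]F[BF]][[FB][F[BF][FB]][[FB]F[BF]]]]][[[[[FB]F[BF]][FB][F[BF][FB]]][[FB]F[BF]][[FB][F[BF][FB]][[FB]F[BF]]]][[[FB]F[BF]][FB][F[BF][FB]]][[[FB]F[BF]][[FB][F[BF][FB]][[FB]F[BF]]][[[FB]F[BF]][FB][F[BF][FB]]]]]

Answer: [[[[FB]F[BF]][FB][F[BF][FB]]][[FB]F[BF]][[FB][F[BF][FB]][[FB]F[BF]]]][[[[FB]F[BF]][FB][F[BF][FB]]][[[FB]F[BF]][[FB][F[BF][FB]][[FB]F[BF]]][[[FB]F[BF]][FB][F[BF][FB]]]][[[[FB]F[BF]][FB][F[BF][FB]]][[FB]F[BF]][[FB][F[BF][FB]][[FB]F[BF]]]]][[[[[FB]F[BF]][FB][F[BF][FB]]][[FB]F[BF]][[FB][F[BF][FB]][[FB]F[BF]]]][[[FB]F[BF]][FB][F[BF][FB]]][[[FB]F[BF]][[FB][F[BF][FB]][[FB]F[BF]]][[[FB]F[BF]][FB][F[BF][FB]]]]]


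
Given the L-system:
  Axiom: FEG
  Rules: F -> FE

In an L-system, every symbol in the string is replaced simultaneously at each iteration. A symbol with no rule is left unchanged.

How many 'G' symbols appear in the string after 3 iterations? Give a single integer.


Step 0: FEG  (1 'G')
Step 1: FEEG  (1 'G')
Step 2: FEEEG  (1 'G')
Step 3: FEEEEG  (1 'G')

Answer: 1


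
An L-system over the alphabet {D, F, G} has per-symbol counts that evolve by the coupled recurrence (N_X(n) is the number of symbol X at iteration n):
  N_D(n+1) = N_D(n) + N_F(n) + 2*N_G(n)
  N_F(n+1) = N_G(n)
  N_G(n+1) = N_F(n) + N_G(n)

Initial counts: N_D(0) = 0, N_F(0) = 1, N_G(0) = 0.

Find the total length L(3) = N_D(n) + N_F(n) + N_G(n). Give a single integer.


Answer: 9

Derivation:
Step 0: N_D=0, N_F=1, N_G=0, L=1
Step 1: N_D=1, N_F=0, N_G=1, L=2
Step 2: N_D=3, N_F=1, N_G=1, L=5
Step 3: N_D=6, N_F=1, N_G=2, L=9


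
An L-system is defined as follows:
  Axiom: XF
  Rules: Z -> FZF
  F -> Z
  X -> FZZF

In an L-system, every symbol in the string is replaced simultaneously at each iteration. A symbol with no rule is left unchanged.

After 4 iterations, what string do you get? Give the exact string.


Answer: ZFZFZFZFZFZFZFZFFZFZFZFZFZFZFZFZFZFZFZFZFZF

Derivation:
Step 0: XF
Step 1: FZZFZ
Step 2: ZFZFFZFZFZF
Step 3: FZFZFZFZZFZFZFZFZFZFZ
Step 4: ZFZFZFZFZFZFZFZFFZFZFZFZFZFZFZFZFZFZFZFZFZF


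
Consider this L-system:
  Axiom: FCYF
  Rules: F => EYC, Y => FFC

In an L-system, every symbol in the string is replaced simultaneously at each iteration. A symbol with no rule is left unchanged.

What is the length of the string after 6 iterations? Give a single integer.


Answer: 102

Derivation:
Step 0: length = 4
Step 1: length = 10
Step 2: length = 18
Step 3: length = 30
Step 4: length = 46
Step 5: length = 70
Step 6: length = 102


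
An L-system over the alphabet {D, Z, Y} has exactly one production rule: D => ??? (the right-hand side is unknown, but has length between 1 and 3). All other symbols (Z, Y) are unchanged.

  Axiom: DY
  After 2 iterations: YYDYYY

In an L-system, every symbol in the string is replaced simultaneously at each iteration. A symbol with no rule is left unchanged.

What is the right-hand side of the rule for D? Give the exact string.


Answer: YDY

Derivation:
Trying D => YDY:
  Step 0: DY
  Step 1: YDYY
  Step 2: YYDYYY
Matches the given result.


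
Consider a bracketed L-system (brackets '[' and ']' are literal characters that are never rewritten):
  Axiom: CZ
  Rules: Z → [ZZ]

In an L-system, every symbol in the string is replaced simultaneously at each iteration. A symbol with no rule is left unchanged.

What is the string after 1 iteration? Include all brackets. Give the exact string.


Answer: C[ZZ]

Derivation:
Step 0: CZ
Step 1: C[ZZ]


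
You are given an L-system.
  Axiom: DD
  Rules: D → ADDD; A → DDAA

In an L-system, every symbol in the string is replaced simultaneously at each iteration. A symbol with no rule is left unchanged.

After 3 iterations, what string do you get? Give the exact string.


Step 0: DD
Step 1: ADDDADDD
Step 2: DDAAADDDADDDADDDDDAAADDDADDDADDD
Step 3: ADDDADDDDDAADDAADDAAADDDADDDADDDDDAAADDDADDDADDDDDAAADDDADDDADDDADDDADDDDDAADDAADDAAADDDADDDADDDDDAAADDDADDDADDDDDAAADDDADDDADDD

Answer: ADDDADDDDDAADDAADDAAADDDADDDADDDDDAAADDDADDDADDDDDAAADDDADDDADDDADDDADDDDDAADDAADDAAADDDADDDADDDDDAAADDDADDDADDDDDAAADDDADDDADDD


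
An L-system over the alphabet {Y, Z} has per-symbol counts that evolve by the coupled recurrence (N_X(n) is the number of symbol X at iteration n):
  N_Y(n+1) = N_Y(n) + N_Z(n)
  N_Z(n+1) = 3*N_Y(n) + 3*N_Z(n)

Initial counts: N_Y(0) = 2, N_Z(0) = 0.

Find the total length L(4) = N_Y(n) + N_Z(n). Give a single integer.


Answer: 512

Derivation:
Step 0: N_Y=2, N_Z=0, L=2
Step 1: N_Y=2, N_Z=6, L=8
Step 2: N_Y=8, N_Z=24, L=32
Step 3: N_Y=32, N_Z=96, L=128
Step 4: N_Y=128, N_Z=384, L=512


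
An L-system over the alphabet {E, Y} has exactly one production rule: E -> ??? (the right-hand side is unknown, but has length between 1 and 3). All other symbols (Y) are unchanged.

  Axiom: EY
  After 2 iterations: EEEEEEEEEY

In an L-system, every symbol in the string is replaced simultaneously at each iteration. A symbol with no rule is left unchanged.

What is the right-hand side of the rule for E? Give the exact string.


Answer: EEE

Derivation:
Trying E -> EEE:
  Step 0: EY
  Step 1: EEEY
  Step 2: EEEEEEEEEY
Matches the given result.


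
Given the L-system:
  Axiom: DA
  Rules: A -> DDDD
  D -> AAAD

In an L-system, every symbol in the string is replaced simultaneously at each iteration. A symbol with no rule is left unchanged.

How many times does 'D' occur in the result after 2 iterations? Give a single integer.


Answer: 17

Derivation:
Step 0: DA  (1 'D')
Step 1: AAADDDDD  (5 'D')
Step 2: DDDDDDDDDDDDAAADAAADAAADAAADAAAD  (17 'D')


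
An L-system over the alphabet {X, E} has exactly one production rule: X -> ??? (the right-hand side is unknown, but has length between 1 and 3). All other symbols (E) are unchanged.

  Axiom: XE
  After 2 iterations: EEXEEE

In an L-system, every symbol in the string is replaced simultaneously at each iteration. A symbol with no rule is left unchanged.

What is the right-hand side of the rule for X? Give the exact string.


Answer: EXE

Derivation:
Trying X -> EXE:
  Step 0: XE
  Step 1: EXEE
  Step 2: EEXEEE
Matches the given result.


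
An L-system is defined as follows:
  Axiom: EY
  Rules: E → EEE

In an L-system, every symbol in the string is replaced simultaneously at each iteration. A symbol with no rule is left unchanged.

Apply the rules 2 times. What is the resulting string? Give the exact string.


Answer: EEEEEEEEEY

Derivation:
Step 0: EY
Step 1: EEEY
Step 2: EEEEEEEEEY


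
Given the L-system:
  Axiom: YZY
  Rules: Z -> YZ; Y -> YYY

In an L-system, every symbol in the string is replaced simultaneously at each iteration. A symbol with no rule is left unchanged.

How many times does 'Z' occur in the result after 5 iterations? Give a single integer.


Answer: 1

Derivation:
Step 0: YZY  (1 'Z')
Step 1: YYYYZYYY  (1 'Z')
Step 2: YYYYYYYYYYYYYZYYYYYYYYY  (1 'Z')
Step 3: YYYYYYYYYYYYYYYYYYYYYYYYYYYYYYYYYYYYYYYYZYYYYYYYYYYYYYYYYYYYYYYYYYYY  (1 'Z')
Step 4: YYYYYYYYYYYYYYYYYYYYYYYYYYYYYYYYYYYYYYYYYYYYYYYYYYYYYYYYYYYYYYYYYYYYYYYYYYYYYYYYYYYYYYYYYYYYYYYYYYYYYYYYYYYYYYYYYYYYYYYYYZYYYYYYYYYYYYYYYYYYYYYYYYYYYYYYYYYYYYYYYYYYYYYYYYYYYYYYYYYYYYYYYYYYYYYYYYYYYYYYYYY  (1 'Z')
Step 5: YYYYYYYYYYYYYYYYYYYYYYYYYYYYYYYYYYYYYYYYYYYYYYYYYYYYYYYYYYYYYYYYYYYYYYYYYYYYYYYYYYYYYYYYYYYYYYYYYYYYYYYYYYYYYYYYYYYYYYYYYYYYYYYYYYYYYYYYYYYYYYYYYYYYYYYYYYYYYYYYYYYYYYYYYYYYYYYYYYYYYYYYYYYYYYYYYYYYYYYYYYYYYYYYYYYYYYYYYYYYYYYYYYYYYYYYYYYYYYYYYYYYYYYYYYYYYYYYYYYYYYYYYYYYYYYYYYYYYYYYYYYYYYYYYYYYYYYYYYYYYYYYYYYYYYYYYYYYYYYYYYYYYYYYYYYYYYYYYYYYYYYYYYYYYYYYYYYYYYYYYYYYZYYYYYYYYYYYYYYYYYYYYYYYYYYYYYYYYYYYYYYYYYYYYYYYYYYYYYYYYYYYYYYYYYYYYYYYYYYYYYYYYYYYYYYYYYYYYYYYYYYYYYYYYYYYYYYYYYYYYYYYYYYYYYYYYYYYYYYYYYYYYYYYYYYYYYYYYYYYYYYYYYYYYYYYYYYYYYYYYYYYYYYYYYYYYYYYYYYYYYYYYYYYYYYYYYYYYYYYYYYYYYYYYYYYYYYYYYYYYYYYYYYY  (1 'Z')


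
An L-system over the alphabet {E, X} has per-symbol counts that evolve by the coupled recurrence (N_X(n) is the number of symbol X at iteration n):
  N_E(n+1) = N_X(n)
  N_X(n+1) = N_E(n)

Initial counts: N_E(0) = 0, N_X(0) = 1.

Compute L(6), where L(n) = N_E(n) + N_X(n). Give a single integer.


Step 0: N_E=0, N_X=1, L=1
Step 1: N_E=1, N_X=0, L=1
Step 2: N_E=0, N_X=1, L=1
Step 3: N_E=1, N_X=0, L=1
Step 4: N_E=0, N_X=1, L=1
Step 5: N_E=1, N_X=0, L=1
Step 6: N_E=0, N_X=1, L=1

Answer: 1


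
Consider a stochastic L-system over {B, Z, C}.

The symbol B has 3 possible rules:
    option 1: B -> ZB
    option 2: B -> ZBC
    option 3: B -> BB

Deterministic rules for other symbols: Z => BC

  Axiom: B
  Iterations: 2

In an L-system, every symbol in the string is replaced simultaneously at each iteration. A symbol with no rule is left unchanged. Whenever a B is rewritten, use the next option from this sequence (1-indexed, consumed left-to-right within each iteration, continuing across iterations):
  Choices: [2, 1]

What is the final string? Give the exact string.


Answer: BCZBC

Derivation:
Step 0: B
Step 1: ZBC  (used choices [2])
Step 2: BCZBC  (used choices [1])


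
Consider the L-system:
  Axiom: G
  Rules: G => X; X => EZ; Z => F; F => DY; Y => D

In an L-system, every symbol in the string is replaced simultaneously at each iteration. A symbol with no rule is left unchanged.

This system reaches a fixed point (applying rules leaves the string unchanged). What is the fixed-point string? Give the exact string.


Answer: EDD

Derivation:
Step 0: G
Step 1: X
Step 2: EZ
Step 3: EF
Step 4: EDY
Step 5: EDD
Step 6: EDD  (unchanged — fixed point at step 5)


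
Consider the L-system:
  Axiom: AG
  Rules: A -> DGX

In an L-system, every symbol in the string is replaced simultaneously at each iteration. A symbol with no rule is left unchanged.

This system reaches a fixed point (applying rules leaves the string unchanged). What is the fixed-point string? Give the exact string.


Step 0: AG
Step 1: DGXG
Step 2: DGXG  (unchanged — fixed point at step 1)

Answer: DGXG


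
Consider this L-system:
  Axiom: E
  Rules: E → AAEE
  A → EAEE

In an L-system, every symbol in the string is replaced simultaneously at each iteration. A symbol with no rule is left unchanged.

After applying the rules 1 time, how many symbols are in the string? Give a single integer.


Answer: 4

Derivation:
Step 0: length = 1
Step 1: length = 4


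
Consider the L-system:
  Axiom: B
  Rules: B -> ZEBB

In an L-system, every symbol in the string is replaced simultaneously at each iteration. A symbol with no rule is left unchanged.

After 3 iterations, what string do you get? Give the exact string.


Step 0: B
Step 1: ZEBB
Step 2: ZEZEBBZEBB
Step 3: ZEZEZEBBZEBBZEZEBBZEBB

Answer: ZEZEZEBBZEBBZEZEBBZEBB


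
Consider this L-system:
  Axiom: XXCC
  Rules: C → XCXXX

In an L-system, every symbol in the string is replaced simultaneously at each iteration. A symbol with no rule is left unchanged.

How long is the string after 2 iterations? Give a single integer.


Answer: 20

Derivation:
Step 0: length = 4
Step 1: length = 12
Step 2: length = 20


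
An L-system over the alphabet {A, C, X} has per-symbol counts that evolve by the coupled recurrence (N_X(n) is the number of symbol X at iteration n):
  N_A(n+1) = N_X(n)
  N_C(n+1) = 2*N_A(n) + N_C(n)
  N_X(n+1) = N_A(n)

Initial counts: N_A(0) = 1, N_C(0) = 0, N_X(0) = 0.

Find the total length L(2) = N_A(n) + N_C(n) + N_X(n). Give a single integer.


Step 0: N_A=1, N_C=0, N_X=0, L=1
Step 1: N_A=0, N_C=2, N_X=1, L=3
Step 2: N_A=1, N_C=2, N_X=0, L=3

Answer: 3


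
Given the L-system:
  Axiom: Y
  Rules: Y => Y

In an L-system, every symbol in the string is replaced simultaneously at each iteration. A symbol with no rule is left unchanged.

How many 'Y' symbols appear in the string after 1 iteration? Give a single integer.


Step 0: Y  (1 'Y')
Step 1: Y  (1 'Y')

Answer: 1


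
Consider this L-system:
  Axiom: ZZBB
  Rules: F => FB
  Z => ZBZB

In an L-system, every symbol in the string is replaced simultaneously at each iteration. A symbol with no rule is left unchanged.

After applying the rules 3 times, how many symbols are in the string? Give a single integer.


Step 0: length = 4
Step 1: length = 10
Step 2: length = 22
Step 3: length = 46

Answer: 46


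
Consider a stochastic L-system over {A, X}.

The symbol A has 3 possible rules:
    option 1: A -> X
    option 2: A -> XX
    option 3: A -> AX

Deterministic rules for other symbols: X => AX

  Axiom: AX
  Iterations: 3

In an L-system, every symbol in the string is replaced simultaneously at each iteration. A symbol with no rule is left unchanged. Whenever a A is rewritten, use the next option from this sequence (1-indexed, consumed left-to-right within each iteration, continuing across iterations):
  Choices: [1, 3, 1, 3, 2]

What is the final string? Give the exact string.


Answer: XAXAXAXXXAX

Derivation:
Step 0: AX
Step 1: XAX  (used choices [1])
Step 2: AXAXAX  (used choices [3])
Step 3: XAXAXAXXXAX  (used choices [1, 3, 2])


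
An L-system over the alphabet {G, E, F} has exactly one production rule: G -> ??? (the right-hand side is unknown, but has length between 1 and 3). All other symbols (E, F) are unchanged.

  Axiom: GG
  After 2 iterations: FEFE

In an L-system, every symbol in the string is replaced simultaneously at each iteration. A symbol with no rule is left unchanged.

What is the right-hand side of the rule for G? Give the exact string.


Answer: FE

Derivation:
Trying G -> FE:
  Step 0: GG
  Step 1: FEFE
  Step 2: FEFE
Matches the given result.


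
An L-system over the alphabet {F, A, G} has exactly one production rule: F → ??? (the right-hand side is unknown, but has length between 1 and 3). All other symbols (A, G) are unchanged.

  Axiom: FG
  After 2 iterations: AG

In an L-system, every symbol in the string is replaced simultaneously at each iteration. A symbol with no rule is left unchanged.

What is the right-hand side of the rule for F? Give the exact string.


Answer: A

Derivation:
Trying F → A:
  Step 0: FG
  Step 1: AG
  Step 2: AG
Matches the given result.


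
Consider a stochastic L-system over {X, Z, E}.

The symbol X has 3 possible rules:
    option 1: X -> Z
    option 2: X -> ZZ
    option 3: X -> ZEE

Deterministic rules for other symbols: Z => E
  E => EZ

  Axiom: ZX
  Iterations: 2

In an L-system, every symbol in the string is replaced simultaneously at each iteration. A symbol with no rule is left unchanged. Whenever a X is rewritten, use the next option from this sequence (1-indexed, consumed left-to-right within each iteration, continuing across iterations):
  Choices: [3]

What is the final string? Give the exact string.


Answer: EZEEZEZ

Derivation:
Step 0: ZX
Step 1: EZEE  (used choices [3])
Step 2: EZEEZEZ  (used choices [])


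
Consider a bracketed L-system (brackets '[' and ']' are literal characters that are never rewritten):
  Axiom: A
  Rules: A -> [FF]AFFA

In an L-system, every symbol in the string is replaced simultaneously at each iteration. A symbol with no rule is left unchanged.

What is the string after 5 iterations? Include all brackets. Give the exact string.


Step 0: A
Step 1: [FF]AFFA
Step 2: [FF][FF]AFFAFF[FF]AFFA
Step 3: [FF][FF][FF]AFFAFF[FF]AFFAFF[FF][FF]AFFAFF[FF]AFFA
Step 4: [FF][FF][FF][FF]AFFAFF[FF]AFFAFF[FF][FF]AFFAFF[FF]AFFAFF[FF][FF][FF]AFFAFF[FF]AFFAFF[FF][FF]AFFAFF[FF]AFFA
Step 5: [FF][FF][FF][FF][FF]AFFAFF[FF]AFFAFF[FF][FF]AFFAFF[FF]AFFAFF[FF][FF][FF]AFFAFF[FF]AFFAFF[FF][FF]AFFAFF[FF]AFFAFF[FF][FF][FF][FF]AFFAFF[FF]AFFAFF[FF][FF]AFFAFF[FF]AFFAFF[FF][FF][FF]AFFAFF[FF]AFFAFF[FF][FF]AFFAFF[FF]AFFA

Answer: [FF][FF][FF][FF][FF]AFFAFF[FF]AFFAFF[FF][FF]AFFAFF[FF]AFFAFF[FF][FF][FF]AFFAFF[FF]AFFAFF[FF][FF]AFFAFF[FF]AFFAFF[FF][FF][FF][FF]AFFAFF[FF]AFFAFF[FF][FF]AFFAFF[FF]AFFAFF[FF][FF][FF]AFFAFF[FF]AFFAFF[FF][FF]AFFAFF[FF]AFFA


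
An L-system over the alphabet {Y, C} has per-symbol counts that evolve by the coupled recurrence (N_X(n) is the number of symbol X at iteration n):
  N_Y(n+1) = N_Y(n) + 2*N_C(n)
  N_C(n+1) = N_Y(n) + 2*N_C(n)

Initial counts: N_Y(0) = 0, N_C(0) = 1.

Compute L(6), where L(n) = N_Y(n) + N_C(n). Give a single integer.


Answer: 972

Derivation:
Step 0: N_Y=0, N_C=1, L=1
Step 1: N_Y=2, N_C=2, L=4
Step 2: N_Y=6, N_C=6, L=12
Step 3: N_Y=18, N_C=18, L=36
Step 4: N_Y=54, N_C=54, L=108
Step 5: N_Y=162, N_C=162, L=324
Step 6: N_Y=486, N_C=486, L=972


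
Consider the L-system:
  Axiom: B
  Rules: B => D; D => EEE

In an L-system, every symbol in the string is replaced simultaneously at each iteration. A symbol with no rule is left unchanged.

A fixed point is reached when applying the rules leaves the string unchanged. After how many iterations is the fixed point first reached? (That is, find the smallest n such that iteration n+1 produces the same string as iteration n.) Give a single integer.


Answer: 2

Derivation:
Step 0: B
Step 1: D
Step 2: EEE
Step 3: EEE  (unchanged — fixed point at step 2)


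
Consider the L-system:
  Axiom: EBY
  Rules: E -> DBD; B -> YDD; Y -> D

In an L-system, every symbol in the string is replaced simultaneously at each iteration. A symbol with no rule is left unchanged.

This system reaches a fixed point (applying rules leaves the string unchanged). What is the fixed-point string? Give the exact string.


Step 0: EBY
Step 1: DBDYDDD
Step 2: DYDDDDDDD
Step 3: DDDDDDDDD
Step 4: DDDDDDDDD  (unchanged — fixed point at step 3)

Answer: DDDDDDDDD


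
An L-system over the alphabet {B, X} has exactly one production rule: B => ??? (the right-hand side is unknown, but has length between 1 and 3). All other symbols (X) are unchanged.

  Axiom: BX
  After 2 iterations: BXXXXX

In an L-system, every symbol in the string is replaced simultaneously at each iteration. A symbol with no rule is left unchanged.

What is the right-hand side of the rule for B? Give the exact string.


Answer: BXX

Derivation:
Trying B => BXX:
  Step 0: BX
  Step 1: BXXX
  Step 2: BXXXXX
Matches the given result.


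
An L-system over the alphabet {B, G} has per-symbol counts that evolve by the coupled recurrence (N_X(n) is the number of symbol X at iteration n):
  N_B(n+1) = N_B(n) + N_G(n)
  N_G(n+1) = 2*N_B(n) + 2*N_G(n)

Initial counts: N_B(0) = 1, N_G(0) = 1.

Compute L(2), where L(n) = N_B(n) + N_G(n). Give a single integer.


Step 0: N_B=1, N_G=1, L=2
Step 1: N_B=2, N_G=4, L=6
Step 2: N_B=6, N_G=12, L=18

Answer: 18


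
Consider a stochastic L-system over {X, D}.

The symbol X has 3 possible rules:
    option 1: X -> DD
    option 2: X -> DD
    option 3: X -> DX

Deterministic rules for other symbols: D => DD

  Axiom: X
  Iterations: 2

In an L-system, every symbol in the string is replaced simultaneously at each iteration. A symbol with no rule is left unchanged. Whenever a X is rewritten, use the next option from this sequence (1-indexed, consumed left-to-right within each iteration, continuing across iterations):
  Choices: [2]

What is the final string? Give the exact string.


Answer: DDDD

Derivation:
Step 0: X
Step 1: DD  (used choices [2])
Step 2: DDDD  (used choices [])


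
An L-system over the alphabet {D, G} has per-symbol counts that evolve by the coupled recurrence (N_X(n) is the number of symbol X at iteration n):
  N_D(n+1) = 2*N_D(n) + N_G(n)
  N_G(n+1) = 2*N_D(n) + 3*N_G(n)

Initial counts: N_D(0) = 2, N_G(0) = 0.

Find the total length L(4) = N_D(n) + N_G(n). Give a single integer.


Answer: 512

Derivation:
Step 0: N_D=2, N_G=0, L=2
Step 1: N_D=4, N_G=4, L=8
Step 2: N_D=12, N_G=20, L=32
Step 3: N_D=44, N_G=84, L=128
Step 4: N_D=172, N_G=340, L=512


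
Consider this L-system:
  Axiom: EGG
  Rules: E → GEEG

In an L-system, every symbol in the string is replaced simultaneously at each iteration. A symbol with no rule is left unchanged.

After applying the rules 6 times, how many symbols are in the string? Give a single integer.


Step 0: length = 3
Step 1: length = 6
Step 2: length = 12
Step 3: length = 24
Step 4: length = 48
Step 5: length = 96
Step 6: length = 192

Answer: 192


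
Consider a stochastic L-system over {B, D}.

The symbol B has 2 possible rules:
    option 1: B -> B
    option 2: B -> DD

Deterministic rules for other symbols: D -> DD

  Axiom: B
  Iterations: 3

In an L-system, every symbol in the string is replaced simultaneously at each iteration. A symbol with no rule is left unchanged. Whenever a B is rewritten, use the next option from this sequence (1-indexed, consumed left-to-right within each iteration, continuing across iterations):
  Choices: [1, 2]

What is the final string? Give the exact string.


Answer: DDDD

Derivation:
Step 0: B
Step 1: B  (used choices [1])
Step 2: DD  (used choices [2])
Step 3: DDDD  (used choices [])


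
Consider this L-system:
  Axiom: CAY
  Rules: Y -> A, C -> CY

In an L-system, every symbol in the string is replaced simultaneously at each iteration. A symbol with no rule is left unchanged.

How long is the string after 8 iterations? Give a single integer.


Answer: 11

Derivation:
Step 0: length = 3
Step 1: length = 4
Step 2: length = 5
Step 3: length = 6
Step 4: length = 7
Step 5: length = 8
Step 6: length = 9
Step 7: length = 10
Step 8: length = 11


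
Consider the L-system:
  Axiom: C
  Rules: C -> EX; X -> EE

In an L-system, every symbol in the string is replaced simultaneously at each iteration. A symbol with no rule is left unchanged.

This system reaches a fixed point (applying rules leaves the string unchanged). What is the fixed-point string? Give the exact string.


Step 0: C
Step 1: EX
Step 2: EEE
Step 3: EEE  (unchanged — fixed point at step 2)

Answer: EEE


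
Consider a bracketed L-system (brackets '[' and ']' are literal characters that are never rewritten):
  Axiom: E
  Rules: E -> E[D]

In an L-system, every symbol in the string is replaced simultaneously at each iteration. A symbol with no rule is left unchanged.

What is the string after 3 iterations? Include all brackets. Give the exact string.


Answer: E[D][D][D]

Derivation:
Step 0: E
Step 1: E[D]
Step 2: E[D][D]
Step 3: E[D][D][D]


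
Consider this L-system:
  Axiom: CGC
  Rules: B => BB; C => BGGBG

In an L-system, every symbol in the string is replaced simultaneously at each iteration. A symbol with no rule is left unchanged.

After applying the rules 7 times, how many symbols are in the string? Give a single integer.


Step 0: length = 3
Step 1: length = 11
Step 2: length = 15
Step 3: length = 23
Step 4: length = 39
Step 5: length = 71
Step 6: length = 135
Step 7: length = 263

Answer: 263


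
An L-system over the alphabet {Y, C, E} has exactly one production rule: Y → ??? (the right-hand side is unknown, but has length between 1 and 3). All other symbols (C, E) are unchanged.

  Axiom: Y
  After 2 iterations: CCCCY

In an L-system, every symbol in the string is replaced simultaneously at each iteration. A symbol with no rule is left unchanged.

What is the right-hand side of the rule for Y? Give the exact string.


Trying Y → CCY:
  Step 0: Y
  Step 1: CCY
  Step 2: CCCCY
Matches the given result.

Answer: CCY


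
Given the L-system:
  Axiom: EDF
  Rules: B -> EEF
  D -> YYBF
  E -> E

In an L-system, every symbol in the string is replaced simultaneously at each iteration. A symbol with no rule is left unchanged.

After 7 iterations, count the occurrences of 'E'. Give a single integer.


Step 0: EDF  (1 'E')
Step 1: EYYBFF  (1 'E')
Step 2: EYYEEFFF  (3 'E')
Step 3: EYYEEFFF  (3 'E')
Step 4: EYYEEFFF  (3 'E')
Step 5: EYYEEFFF  (3 'E')
Step 6: EYYEEFFF  (3 'E')
Step 7: EYYEEFFF  (3 'E')

Answer: 3


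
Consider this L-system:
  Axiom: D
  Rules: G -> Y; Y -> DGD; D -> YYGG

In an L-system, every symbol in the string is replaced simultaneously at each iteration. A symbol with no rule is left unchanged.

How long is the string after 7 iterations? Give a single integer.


Step 0: length = 1
Step 1: length = 4
Step 2: length = 8
Step 3: length = 24
Step 4: length = 56
Step 5: length = 152
Step 6: length = 376
Step 7: length = 984

Answer: 984


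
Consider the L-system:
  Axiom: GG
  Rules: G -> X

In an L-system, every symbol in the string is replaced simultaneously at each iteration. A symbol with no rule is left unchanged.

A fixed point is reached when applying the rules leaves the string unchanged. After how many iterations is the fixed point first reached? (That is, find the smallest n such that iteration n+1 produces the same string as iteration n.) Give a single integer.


Answer: 1

Derivation:
Step 0: GG
Step 1: XX
Step 2: XX  (unchanged — fixed point at step 1)


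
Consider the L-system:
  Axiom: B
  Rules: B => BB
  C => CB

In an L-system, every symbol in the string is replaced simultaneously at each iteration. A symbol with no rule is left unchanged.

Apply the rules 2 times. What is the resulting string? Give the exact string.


Step 0: B
Step 1: BB
Step 2: BBBB

Answer: BBBB


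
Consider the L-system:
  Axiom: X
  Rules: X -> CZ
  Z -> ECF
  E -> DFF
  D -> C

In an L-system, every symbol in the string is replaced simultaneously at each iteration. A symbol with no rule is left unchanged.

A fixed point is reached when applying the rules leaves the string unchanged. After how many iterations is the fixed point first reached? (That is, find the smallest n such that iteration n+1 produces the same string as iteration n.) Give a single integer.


Step 0: X
Step 1: CZ
Step 2: CECF
Step 3: CDFFCF
Step 4: CCFFCF
Step 5: CCFFCF  (unchanged — fixed point at step 4)

Answer: 4


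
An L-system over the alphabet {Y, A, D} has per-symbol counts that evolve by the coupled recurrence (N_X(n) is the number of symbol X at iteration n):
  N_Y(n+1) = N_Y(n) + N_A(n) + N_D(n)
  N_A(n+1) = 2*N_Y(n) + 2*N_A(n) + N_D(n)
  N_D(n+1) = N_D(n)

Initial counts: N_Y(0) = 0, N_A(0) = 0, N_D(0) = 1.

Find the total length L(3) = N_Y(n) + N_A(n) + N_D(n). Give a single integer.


Step 0: N_Y=0, N_A=0, N_D=1, L=1
Step 1: N_Y=1, N_A=1, N_D=1, L=3
Step 2: N_Y=3, N_A=5, N_D=1, L=9
Step 3: N_Y=9, N_A=17, N_D=1, L=27

Answer: 27


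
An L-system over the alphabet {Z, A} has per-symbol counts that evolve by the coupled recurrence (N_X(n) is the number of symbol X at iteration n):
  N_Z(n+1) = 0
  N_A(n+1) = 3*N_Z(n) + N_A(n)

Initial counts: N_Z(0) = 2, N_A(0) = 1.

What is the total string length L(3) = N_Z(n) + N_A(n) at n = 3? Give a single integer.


Answer: 7

Derivation:
Step 0: N_Z=2, N_A=1, L=3
Step 1: N_Z=0, N_A=7, L=7
Step 2: N_Z=0, N_A=7, L=7
Step 3: N_Z=0, N_A=7, L=7


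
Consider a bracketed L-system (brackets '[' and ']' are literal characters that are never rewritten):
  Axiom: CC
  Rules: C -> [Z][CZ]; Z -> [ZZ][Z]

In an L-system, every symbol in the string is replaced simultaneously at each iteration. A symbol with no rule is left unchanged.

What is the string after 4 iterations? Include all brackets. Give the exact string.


Step 0: CC
Step 1: [Z][CZ][Z][CZ]
Step 2: [[ZZ][Z]][[Z][CZ][ZZ][Z]][[ZZ][Z]][[Z][CZ][ZZ][Z]]
Step 3: [[[ZZ][Z][ZZ][Z]][[ZZ][Z]]][[[ZZ][Z]][[Z][CZ][ZZ][Z]][[ZZ][Z][ZZ][Z]][[ZZ][Z]]][[[ZZ][Z][ZZ][Z]][[ZZ][Z]]][[[ZZ][Z]][[Z][CZ][ZZ][Z]][[ZZ][Z][ZZ][Z]][[ZZ][Z]]]
Step 4: [[[[ZZ][Z][ZZ][Z]][[ZZ][Z]][[ZZ][Z][ZZ][Z]][[ZZ][Z]]][[[ZZ][Z][ZZ][Z]][[ZZ][Z]]]][[[[ZZ][Z][ZZ][Z]][[ZZ][Z]]][[[ZZ][Z]][[Z][CZ][ZZ][Z]][[ZZ][Z][ZZ][Z]][[ZZ][Z]]][[[ZZ][Z][ZZ][Z]][[ZZ][Z]][[ZZ][Z][ZZ][Z]][[ZZ][Z]]][[[ZZ][Z][ZZ][Z]][[ZZ][Z]]]][[[[ZZ][Z][ZZ][Z]][[ZZ][Z]][[ZZ][Z][ZZ][Z]][[ZZ][Z]]][[[ZZ][Z][ZZ][Z]][[ZZ][Z]]]][[[[ZZ][Z][ZZ][Z]][[ZZ][Z]]][[[ZZ][Z]][[Z][CZ][ZZ][Z]][[ZZ][Z][ZZ][Z]][[ZZ][Z]]][[[ZZ][Z][ZZ][Z]][[ZZ][Z]][[ZZ][Z][ZZ][Z]][[ZZ][Z]]][[[ZZ][Z][ZZ][Z]][[ZZ][Z]]]]

Answer: [[[[ZZ][Z][ZZ][Z]][[ZZ][Z]][[ZZ][Z][ZZ][Z]][[ZZ][Z]]][[[ZZ][Z][ZZ][Z]][[ZZ][Z]]]][[[[ZZ][Z][ZZ][Z]][[ZZ][Z]]][[[ZZ][Z]][[Z][CZ][ZZ][Z]][[ZZ][Z][ZZ][Z]][[ZZ][Z]]][[[ZZ][Z][ZZ][Z]][[ZZ][Z]][[ZZ][Z][ZZ][Z]][[ZZ][Z]]][[[ZZ][Z][ZZ][Z]][[ZZ][Z]]]][[[[ZZ][Z][ZZ][Z]][[ZZ][Z]][[ZZ][Z][ZZ][Z]][[ZZ][Z]]][[[ZZ][Z][ZZ][Z]][[ZZ][Z]]]][[[[ZZ][Z][ZZ][Z]][[ZZ][Z]]][[[ZZ][Z]][[Z][CZ][ZZ][Z]][[ZZ][Z][ZZ][Z]][[ZZ][Z]]][[[ZZ][Z][ZZ][Z]][[ZZ][Z]][[ZZ][Z][ZZ][Z]][[ZZ][Z]]][[[ZZ][Z][ZZ][Z]][[ZZ][Z]]]]


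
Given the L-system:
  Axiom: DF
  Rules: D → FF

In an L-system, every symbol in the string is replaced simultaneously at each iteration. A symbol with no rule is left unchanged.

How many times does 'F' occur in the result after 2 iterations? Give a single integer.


Answer: 3

Derivation:
Step 0: DF  (1 'F')
Step 1: FFF  (3 'F')
Step 2: FFF  (3 'F')


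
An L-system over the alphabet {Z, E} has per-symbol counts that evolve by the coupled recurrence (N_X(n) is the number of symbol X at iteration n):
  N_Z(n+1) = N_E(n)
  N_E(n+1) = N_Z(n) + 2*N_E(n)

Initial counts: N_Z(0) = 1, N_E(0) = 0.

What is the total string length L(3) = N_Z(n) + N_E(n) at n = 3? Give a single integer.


Step 0: N_Z=1, N_E=0, L=1
Step 1: N_Z=0, N_E=1, L=1
Step 2: N_Z=1, N_E=2, L=3
Step 3: N_Z=2, N_E=5, L=7

Answer: 7


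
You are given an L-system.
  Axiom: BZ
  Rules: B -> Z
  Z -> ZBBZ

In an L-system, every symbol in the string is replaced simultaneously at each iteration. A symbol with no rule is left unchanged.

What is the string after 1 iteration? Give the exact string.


Answer: ZZBBZ

Derivation:
Step 0: BZ
Step 1: ZZBBZ


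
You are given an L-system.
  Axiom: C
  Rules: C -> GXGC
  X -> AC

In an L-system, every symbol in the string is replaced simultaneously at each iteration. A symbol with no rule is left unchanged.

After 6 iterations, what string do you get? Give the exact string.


Answer: GAGAGACGGXGCGGAGXGCGGACGGXGCGGAGAGXGCGGACGGXGCGGAGACGGXGCGGAGXGCGGACGGXGC

Derivation:
Step 0: C
Step 1: GXGC
Step 2: GACGGXGC
Step 3: GAGXGCGGACGGXGC
Step 4: GAGACGGXGCGGAGXGCGGACGGXGC
Step 5: GAGAGXGCGGACGGXGCGGAGACGGXGCGGAGXGCGGACGGXGC
Step 6: GAGAGACGGXGCGGAGXGCGGACGGXGCGGAGAGXGCGGACGGXGCGGAGACGGXGCGGAGXGCGGACGGXGC


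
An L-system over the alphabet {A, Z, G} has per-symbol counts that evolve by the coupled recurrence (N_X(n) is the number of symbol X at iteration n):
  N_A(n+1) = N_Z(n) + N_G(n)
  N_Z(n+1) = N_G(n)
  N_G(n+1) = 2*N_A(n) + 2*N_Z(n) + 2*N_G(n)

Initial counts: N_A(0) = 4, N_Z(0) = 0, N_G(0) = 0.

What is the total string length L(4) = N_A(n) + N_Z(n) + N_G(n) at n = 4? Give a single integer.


Answer: 352

Derivation:
Step 0: N_A=4, N_Z=0, N_G=0, L=4
Step 1: N_A=0, N_Z=0, N_G=8, L=8
Step 2: N_A=8, N_Z=8, N_G=16, L=32
Step 3: N_A=24, N_Z=16, N_G=64, L=104
Step 4: N_A=80, N_Z=64, N_G=208, L=352


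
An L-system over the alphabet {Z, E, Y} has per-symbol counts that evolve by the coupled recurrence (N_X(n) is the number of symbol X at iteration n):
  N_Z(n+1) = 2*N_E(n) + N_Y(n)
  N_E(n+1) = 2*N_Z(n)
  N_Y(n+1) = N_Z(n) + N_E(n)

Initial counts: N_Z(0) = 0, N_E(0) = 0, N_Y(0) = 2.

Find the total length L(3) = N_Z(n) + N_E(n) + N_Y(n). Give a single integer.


Step 0: N_Z=0, N_E=0, N_Y=2, L=2
Step 1: N_Z=2, N_E=0, N_Y=0, L=2
Step 2: N_Z=0, N_E=4, N_Y=2, L=6
Step 3: N_Z=10, N_E=0, N_Y=4, L=14

Answer: 14


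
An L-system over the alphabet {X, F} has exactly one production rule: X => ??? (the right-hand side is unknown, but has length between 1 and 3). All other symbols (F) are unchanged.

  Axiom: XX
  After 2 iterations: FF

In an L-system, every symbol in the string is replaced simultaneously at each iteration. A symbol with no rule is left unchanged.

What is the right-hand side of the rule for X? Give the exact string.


Answer: F

Derivation:
Trying X => F:
  Step 0: XX
  Step 1: FF
  Step 2: FF
Matches the given result.


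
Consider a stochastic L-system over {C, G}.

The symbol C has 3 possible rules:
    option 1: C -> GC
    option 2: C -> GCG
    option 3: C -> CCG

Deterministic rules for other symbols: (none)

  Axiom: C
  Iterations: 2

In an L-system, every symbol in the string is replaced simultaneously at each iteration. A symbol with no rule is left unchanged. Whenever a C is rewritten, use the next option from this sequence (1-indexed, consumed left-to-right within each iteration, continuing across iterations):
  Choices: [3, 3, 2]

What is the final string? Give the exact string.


Step 0: C
Step 1: CCG  (used choices [3])
Step 2: CCGGCGG  (used choices [3, 2])

Answer: CCGGCGG


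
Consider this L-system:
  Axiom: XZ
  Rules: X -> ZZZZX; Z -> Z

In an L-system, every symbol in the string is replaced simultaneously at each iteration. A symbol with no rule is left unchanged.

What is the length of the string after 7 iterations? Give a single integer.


Step 0: length = 2
Step 1: length = 6
Step 2: length = 10
Step 3: length = 14
Step 4: length = 18
Step 5: length = 22
Step 6: length = 26
Step 7: length = 30

Answer: 30


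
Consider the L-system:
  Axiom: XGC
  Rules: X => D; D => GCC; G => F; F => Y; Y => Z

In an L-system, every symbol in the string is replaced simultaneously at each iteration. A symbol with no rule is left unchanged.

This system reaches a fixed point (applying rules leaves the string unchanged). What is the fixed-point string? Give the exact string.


Step 0: XGC
Step 1: DFC
Step 2: GCCYC
Step 3: FCCZC
Step 4: YCCZC
Step 5: ZCCZC
Step 6: ZCCZC  (unchanged — fixed point at step 5)

Answer: ZCCZC


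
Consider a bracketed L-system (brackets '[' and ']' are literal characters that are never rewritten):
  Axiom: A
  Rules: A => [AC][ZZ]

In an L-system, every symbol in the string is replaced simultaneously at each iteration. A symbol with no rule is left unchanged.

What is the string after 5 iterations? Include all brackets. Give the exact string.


Step 0: A
Step 1: [AC][ZZ]
Step 2: [[AC][ZZ]C][ZZ]
Step 3: [[[AC][ZZ]C][ZZ]C][ZZ]
Step 4: [[[[AC][ZZ]C][ZZ]C][ZZ]C][ZZ]
Step 5: [[[[[AC][ZZ]C][ZZ]C][ZZ]C][ZZ]C][ZZ]

Answer: [[[[[AC][ZZ]C][ZZ]C][ZZ]C][ZZ]C][ZZ]


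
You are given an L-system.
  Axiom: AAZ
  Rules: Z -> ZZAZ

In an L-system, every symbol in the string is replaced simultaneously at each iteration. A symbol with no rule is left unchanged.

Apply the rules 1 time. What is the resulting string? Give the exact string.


Answer: AAZZAZ

Derivation:
Step 0: AAZ
Step 1: AAZZAZ


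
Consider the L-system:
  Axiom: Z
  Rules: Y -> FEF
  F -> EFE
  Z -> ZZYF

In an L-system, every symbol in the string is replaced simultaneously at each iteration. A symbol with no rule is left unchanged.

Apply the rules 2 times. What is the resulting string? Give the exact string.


Step 0: Z
Step 1: ZZYF
Step 2: ZZYFZZYFFEFEFE

Answer: ZZYFZZYFFEFEFE


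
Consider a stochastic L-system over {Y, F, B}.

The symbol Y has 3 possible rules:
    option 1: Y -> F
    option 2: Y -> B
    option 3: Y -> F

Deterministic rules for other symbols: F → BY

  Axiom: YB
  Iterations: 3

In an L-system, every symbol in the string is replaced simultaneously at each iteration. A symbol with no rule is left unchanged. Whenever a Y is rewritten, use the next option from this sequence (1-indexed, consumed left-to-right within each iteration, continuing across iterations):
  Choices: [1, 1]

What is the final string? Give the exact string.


Step 0: YB
Step 1: FB  (used choices [1])
Step 2: BYB  (used choices [])
Step 3: BFB  (used choices [1])

Answer: BFB


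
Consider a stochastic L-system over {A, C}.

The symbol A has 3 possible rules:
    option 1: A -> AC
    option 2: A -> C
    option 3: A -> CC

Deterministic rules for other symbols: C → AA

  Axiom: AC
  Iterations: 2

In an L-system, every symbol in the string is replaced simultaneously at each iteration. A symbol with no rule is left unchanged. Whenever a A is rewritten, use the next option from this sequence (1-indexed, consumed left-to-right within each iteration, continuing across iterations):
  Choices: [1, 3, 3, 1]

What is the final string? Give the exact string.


Step 0: AC
Step 1: ACAA  (used choices [1])
Step 2: CCAACCAC  (used choices [3, 3, 1])

Answer: CCAACCAC


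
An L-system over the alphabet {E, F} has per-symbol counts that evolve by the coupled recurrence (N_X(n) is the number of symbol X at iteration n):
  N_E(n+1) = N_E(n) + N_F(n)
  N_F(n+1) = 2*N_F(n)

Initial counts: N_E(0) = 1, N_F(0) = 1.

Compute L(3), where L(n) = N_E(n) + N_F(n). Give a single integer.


Step 0: N_E=1, N_F=1, L=2
Step 1: N_E=2, N_F=2, L=4
Step 2: N_E=4, N_F=4, L=8
Step 3: N_E=8, N_F=8, L=16

Answer: 16


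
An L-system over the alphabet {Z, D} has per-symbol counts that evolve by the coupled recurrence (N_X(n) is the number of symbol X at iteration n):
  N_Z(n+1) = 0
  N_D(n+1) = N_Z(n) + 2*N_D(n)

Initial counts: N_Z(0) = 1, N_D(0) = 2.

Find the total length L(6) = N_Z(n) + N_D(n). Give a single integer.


Answer: 160

Derivation:
Step 0: N_Z=1, N_D=2, L=3
Step 1: N_Z=0, N_D=5, L=5
Step 2: N_Z=0, N_D=10, L=10
Step 3: N_Z=0, N_D=20, L=20
Step 4: N_Z=0, N_D=40, L=40
Step 5: N_Z=0, N_D=80, L=80
Step 6: N_Z=0, N_D=160, L=160


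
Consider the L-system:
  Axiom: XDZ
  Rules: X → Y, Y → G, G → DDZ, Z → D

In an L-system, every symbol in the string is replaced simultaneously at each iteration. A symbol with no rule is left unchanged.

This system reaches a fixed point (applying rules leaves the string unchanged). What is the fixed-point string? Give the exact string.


Step 0: XDZ
Step 1: YDD
Step 2: GDD
Step 3: DDZDD
Step 4: DDDDD
Step 5: DDDDD  (unchanged — fixed point at step 4)

Answer: DDDDD


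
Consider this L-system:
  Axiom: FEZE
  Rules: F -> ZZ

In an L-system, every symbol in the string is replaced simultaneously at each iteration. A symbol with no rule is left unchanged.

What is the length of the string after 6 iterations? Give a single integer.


Step 0: length = 4
Step 1: length = 5
Step 2: length = 5
Step 3: length = 5
Step 4: length = 5
Step 5: length = 5
Step 6: length = 5

Answer: 5
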